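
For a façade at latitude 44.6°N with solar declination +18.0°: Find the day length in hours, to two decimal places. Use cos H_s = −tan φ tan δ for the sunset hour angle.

The sunset hour angle satisfies cos H_s = −tan φ tan δ = -0.3204, giving H_s = 108.69°.
Day length = 2 H_s / 15° h⁻¹ = 217.38° / 15 = 14.492 h.

14.49 hours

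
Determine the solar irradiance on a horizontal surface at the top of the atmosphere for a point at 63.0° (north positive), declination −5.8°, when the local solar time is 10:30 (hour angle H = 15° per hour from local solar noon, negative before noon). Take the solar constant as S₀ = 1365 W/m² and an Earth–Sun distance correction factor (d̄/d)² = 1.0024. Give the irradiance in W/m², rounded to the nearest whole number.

448 W/m²

Hour angle H = 15° × (10.5 − 12) = -22.50°.
With φ = 63.0°, δ = -5.8°, H = -22.50°: sin φ sin δ = -0.0900, cos φ cos δ cos H = 0.4173, so cos θ_z = 0.3273.
Top-of-atmosphere irradiance = S₀ (d̄/d)² cos θ_z = 1365 × 1.0024 × 0.3273 = 447.84 W/m².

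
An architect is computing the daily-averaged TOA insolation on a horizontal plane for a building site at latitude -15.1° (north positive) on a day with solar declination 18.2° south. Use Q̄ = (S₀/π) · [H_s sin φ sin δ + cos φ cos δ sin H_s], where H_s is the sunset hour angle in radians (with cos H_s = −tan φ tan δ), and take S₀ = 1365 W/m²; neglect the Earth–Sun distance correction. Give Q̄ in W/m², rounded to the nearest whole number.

456 W/m²

−tan φ tan δ = −(-0.2698)(-0.3288) = -0.0887; H_s = arccos(-0.0887) = 95.09°. In radians, H_s = 1.6596.
H_s sin φ sin δ = 1.6596 × -0.2605 × -0.3123 = 0.1350.
cos φ cos δ sin H_s = 0.9655 × 0.9500 × 0.9961 = 0.9136.
Q̄ = (1365/π) × (0.1350 + 0.9136) = 434.49 × 1.0486 = 455.61 W/m².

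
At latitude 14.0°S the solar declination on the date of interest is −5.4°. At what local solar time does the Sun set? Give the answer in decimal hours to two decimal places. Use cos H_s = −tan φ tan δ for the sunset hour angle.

18.09 h

cos H_s = −tan(-14.0°) · tan(-5.4°) = -0.0236, so H_s = arccos(-0.0236) = 91.35°.
Sunset is at 12 + H_s/15 = 12 + 6.090 = 18.090 h local solar time.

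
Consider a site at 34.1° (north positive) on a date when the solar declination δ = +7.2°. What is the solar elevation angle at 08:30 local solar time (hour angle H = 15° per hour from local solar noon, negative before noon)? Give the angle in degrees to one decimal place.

34.8°

Hour angle H = 15° × (8.5 − 12) = -52.50°.
cos θ_z = sin φ sin δ + cos φ cos δ cos H = (0.5606)(0.1253) + (0.8281)(0.9921)(0.6088) = 0.5704.
θ_z = arccos(0.5704) = 55.22°, so the elevation is 90° − 55.22° = 34.78°.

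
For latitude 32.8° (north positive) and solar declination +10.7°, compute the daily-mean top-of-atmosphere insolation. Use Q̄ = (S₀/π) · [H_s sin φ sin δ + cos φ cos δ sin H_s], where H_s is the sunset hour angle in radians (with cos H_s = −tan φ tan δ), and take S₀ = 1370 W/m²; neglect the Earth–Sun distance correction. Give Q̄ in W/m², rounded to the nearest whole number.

432 W/m²

−tan φ tan δ = −(0.6445)(0.1890) = -0.1218; H_s = arccos(-0.1218) = 97.00°. In radians, H_s = 1.6930.
H_s sin φ sin δ = 1.6930 × 0.5417 × 0.1857 = 0.1703.
cos φ cos δ sin H_s = 0.8406 × 0.9826 × 0.9925 = 0.8198.
Q̄ = (1370/π) × (0.1703 + 0.8198) = 436.08 × 0.9901 = 431.76 W/m².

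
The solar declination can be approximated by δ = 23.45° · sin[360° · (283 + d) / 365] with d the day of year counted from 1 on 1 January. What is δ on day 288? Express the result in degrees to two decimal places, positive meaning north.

-9.23°

360 × (283 + 288) / 365 = 563.178°; sin(563.178°) = -0.3936.
δ = 23.45 × -0.3936 = -9.230° ≈ -9.23°.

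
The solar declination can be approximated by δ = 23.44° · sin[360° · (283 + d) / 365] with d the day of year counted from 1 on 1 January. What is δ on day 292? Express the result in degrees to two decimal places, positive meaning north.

360 × (283 + 292) / 365 = 567.123°; sin(567.123°) = -0.4559.
δ = 23.44 × -0.4559 = -10.686° ≈ -10.69°.

-10.69°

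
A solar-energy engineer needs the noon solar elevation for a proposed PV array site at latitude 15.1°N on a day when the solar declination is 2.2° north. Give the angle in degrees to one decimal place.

77.1°

At local solar noon the hour angle is zero, so the elevation is 90° − |φ − δ| = 90° − |15.1° − (2.2°)| = 90° − 12.9° = 77.1°.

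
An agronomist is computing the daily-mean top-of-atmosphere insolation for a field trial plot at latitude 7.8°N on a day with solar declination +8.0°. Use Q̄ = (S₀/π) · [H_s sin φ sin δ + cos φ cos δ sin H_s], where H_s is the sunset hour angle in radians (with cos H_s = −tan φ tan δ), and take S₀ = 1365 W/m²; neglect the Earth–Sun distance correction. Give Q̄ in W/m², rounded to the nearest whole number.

cos H_s = −tan(7.8°) · tan(8.0°) = -0.0193, so H_s = arccos(-0.0193) = 91.11°. In radians, H_s = 1.5902.
H_s sin φ sin δ = 1.5902 × 0.1357 × 0.1392 = 0.0300.
cos φ cos δ sin H_s = 0.9907 × 0.9903 × 0.9998 = 0.9809.
Q̄ = (1365/π) × (0.0300 + 0.9809) = 434.49 × 1.0109 = 439.23 W/m².

439 W/m²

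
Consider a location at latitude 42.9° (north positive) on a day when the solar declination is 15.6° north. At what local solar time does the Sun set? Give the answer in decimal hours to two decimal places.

cos H_s = −tan(42.9°) · tan(15.6°) = -0.2595, so H_s = arccos(-0.2595) = 105.04°.
Sunset is at 12 + H_s/15 = 12 + 7.003 = 19.003 h local solar time.

19.00 h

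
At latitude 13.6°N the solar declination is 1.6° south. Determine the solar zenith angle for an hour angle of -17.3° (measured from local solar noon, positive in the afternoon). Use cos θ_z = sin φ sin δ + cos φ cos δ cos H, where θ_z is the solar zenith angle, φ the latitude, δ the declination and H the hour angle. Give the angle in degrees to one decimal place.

cos θ_z = sin(13.6°) sin(-1.6°) + cos(13.6°) cos(-1.6°) cos(-17.30°) = -0.0066 + 0.9276 = 0.9210.
θ_z = arccos(0.9210) = 22.93°.

22.9°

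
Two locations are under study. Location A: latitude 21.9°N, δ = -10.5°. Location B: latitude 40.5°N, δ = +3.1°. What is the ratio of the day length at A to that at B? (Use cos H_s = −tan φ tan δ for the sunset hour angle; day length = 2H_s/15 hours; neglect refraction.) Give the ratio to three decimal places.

0.925

A: H_s = arccos(−tan 21.9° · tan -10.5°) = 85.73°, so 2H_s/15 = 11.4307 h.
B: H_s = arccos(−tan 40.5° · tan 3.1°) = 92.65°, so 2H_s/15 = 12.3533 h.
Ratio A/B = 11.4307 / 12.3533 = 0.9253.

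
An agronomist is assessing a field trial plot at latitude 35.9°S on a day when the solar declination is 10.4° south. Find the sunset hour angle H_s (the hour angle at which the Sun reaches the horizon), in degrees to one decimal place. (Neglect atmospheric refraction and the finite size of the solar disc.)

97.6°

−tan φ tan δ = −(-0.7239)(-0.1835) = -0.1328; H_s = arccos(-0.1328) = 97.63°.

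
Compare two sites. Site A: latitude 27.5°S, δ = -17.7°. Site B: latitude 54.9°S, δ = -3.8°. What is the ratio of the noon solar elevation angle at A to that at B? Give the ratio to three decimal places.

A: 90° − |-27.5 − (-17.7)| = 80.20°.
B: 90° − |-54.9 − (-3.8)| = 38.90°.
Ratio A/B = 80.2000 / 38.9000 = 2.0617.

2.062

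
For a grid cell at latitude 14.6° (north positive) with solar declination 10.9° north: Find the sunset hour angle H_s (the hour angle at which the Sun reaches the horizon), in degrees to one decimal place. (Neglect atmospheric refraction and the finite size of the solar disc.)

−tan φ tan δ = −(0.2605)(0.1926) = -0.0502; H_s = arccos(-0.0502) = 92.88°.

92.9°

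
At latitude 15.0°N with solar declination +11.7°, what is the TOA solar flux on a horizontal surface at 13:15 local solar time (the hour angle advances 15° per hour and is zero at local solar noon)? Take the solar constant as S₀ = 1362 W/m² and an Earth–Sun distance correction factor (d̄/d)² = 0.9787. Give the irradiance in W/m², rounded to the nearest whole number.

1264 W/m²

Hour angle H = 15° × (13.25 − 12) = 18.75°.
cos θ_z = sin(15.0°) sin(11.7°) + cos(15.0°) cos(11.7°) cos(18.75°) = 0.0525 + 0.8957 = 0.9482.
Top-of-atmosphere irradiance = S₀ (d̄/d)² cos θ_z = 1362 × 0.9787 × 0.9482 = 1263.94 W/m².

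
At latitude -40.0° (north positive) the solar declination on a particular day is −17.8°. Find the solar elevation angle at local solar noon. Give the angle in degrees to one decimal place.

67.8°

At local solar noon the hour angle is zero, so the elevation is 90° − |φ − δ| = 90° − |-40.0° − (-17.8°)| = 90° − 22.2° = 67.8°.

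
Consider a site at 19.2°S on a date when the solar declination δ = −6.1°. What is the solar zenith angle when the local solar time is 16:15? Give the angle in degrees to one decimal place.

Hour angle H = 15° × (16.25 − 12) = 63.75°.
cos θ_z = sin φ sin δ + cos φ cos δ cos H = (-0.3289)(-0.1063) + (0.9444)(0.9943)(0.4423) = 0.4503.
θ_z = arccos(0.4503) = 63.24°.

63.2°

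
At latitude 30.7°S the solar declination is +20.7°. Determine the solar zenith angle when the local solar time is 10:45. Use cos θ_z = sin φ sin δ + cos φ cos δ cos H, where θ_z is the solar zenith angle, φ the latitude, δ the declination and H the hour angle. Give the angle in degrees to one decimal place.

Hour angle H = 15° × (10.75 − 12) = -18.75°.
cos θ_z = sin(-30.7°) sin(20.7°) + cos(-30.7°) cos(20.7°) cos(-18.75°) = -0.1805 + 0.7617 = 0.5812.
θ_z = arccos(0.5812) = 54.47°.

54.5°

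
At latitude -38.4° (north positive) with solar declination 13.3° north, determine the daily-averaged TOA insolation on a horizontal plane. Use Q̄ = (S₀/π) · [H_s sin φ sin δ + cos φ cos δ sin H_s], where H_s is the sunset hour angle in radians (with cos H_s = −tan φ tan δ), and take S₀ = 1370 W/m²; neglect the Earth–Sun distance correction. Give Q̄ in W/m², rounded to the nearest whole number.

−tan φ tan δ = −(-0.7926)(0.2364) = 0.1874; H_s = arccos(0.1874) = 79.20°. In radians, H_s = 1.3823.
H_s sin φ sin δ = 1.3823 × -0.6211 × 0.2300 = -0.1975.
cos φ cos δ sin H_s = 0.7837 × 0.9732 × 0.9823 = 0.7492.
Q̄ = (1370/π) × (-0.1975 + 0.7492) = 436.08 × 0.5517 = 240.59 W/m².

241 W/m²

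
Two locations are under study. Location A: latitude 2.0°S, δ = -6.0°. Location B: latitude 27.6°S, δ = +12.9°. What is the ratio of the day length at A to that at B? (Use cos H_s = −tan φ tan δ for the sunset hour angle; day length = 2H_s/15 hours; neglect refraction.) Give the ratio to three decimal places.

1.085

A: H_s = arccos(−tan -2.0° · tan -6.0°) = 90.21°, so 2H_s/15 = 12.0280 h.
B: H_s = arccos(−tan -27.6° · tan 12.9°) = 83.12°, so 2H_s/15 = 11.0827 h.
Ratio A/B = 12.0280 / 11.0827 = 1.0853.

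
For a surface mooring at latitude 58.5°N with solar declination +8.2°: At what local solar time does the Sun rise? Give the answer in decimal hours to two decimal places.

−tan φ tan δ = −(1.6319)(0.1441) = -0.2352; H_s = arccos(-0.2352) = 103.60°.
Sunrise is at 12 − H_s/15 = 12 − 6.907 = 5.093 h local solar time.

5.09 h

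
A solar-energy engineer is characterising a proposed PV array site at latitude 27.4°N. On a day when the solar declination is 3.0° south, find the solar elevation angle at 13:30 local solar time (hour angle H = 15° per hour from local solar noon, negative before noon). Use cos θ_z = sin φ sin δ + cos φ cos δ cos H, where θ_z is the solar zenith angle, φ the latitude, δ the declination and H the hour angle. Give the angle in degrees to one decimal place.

Hour angle H = 15° × (13.5 − 12) = 22.50°.
With φ = 27.4°, δ = -3.0°, H = 22.50°: sin φ sin δ = -0.0241, cos φ cos δ cos H = 0.8191, so cos θ_z = 0.7950.
θ_z = arccos(0.7950) = 37.34°, so the elevation is 90° − 37.34° = 52.66°.

52.7°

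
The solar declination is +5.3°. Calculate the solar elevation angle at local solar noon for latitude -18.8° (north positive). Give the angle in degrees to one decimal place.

At local solar noon the hour angle is zero, so the elevation is 90° − |φ − δ| = 90° − |-18.8° − (5.3°)| = 90° − 24.1° = 65.9°.

65.9°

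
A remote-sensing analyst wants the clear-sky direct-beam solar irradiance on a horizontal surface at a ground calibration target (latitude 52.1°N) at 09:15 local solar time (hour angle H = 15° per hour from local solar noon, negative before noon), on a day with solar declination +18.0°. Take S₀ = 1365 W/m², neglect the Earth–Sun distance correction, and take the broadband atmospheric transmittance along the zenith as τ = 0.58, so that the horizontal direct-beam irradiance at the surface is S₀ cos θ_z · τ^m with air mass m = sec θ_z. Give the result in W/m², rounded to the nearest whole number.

Hour angle H = 15° × (9.25 − 12) = -41.25°.
cos θ_z = sin φ sin δ + cos φ cos δ cos H = (0.7891)(0.3090) + (0.6143)(0.9511)(0.7518) = 0.6831.
Air mass m = 1/cos θ_z = 1/0.6831 = 1.464; τ^m = 0.58^1.464 = 0.4505.
Surface direct beam = 1365 × 0.6831 × 0.4505 = 420.06 W/m².

420 W/m²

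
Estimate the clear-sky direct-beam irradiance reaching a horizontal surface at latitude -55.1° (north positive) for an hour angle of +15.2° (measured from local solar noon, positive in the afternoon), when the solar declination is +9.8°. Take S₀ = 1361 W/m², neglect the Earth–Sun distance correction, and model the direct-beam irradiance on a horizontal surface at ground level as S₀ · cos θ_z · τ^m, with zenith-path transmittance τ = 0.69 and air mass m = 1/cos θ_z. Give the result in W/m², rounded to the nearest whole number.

With φ = -55.1°, δ = 9.8°, H = 15.20°: sin φ sin δ = -0.1396, cos φ cos δ cos H = 0.5441, so cos θ_z = 0.4045.
Air mass m = 1/cos θ_z = 1/0.4045 = 2.472; τ^m = 0.69^2.472 = 0.3996.
Surface direct beam = 1361 × 0.4045 × 0.3996 = 219.99 W/m².

220 W/m²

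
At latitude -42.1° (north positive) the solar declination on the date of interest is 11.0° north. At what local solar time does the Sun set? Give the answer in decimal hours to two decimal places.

17.33 h

The sunset hour angle satisfies cos H_s = −tan φ tan δ = 0.1756, giving H_s = 79.89°.
Sunset is at 12 + H_s/15 = 12 + 5.326 = 17.326 h local solar time.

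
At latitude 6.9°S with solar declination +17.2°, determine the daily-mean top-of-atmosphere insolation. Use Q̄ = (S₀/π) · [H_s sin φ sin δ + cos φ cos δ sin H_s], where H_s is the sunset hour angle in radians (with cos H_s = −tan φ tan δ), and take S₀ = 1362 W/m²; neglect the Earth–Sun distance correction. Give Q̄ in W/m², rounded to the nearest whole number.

387 W/m²

cos H_s = −tan(-6.9°) · tan(17.2°) = 0.0375, so H_s = arccos(0.0375) = 87.85°. In radians, H_s = 1.5333.
H_s sin φ sin δ = 1.5333 × -0.1201 × 0.2957 = -0.0545.
cos φ cos δ sin H_s = 0.9928 × 0.9553 × 0.9993 = 0.9478.
Q̄ = (1362/π) × (-0.0545 + 0.9478) = 433.54 × 0.8933 = 387.28 W/m².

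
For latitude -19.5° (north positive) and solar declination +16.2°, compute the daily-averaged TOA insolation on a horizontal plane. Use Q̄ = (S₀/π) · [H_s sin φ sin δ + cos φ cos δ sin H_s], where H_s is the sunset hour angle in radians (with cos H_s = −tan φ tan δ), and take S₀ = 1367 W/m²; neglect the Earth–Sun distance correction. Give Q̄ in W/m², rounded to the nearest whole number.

cos H_s = −tan(-19.5°) · tan(16.2°) = 0.1029, so H_s = arccos(0.1029) = 84.09°. In radians, H_s = 1.4676.
H_s sin φ sin δ = 1.4676 × -0.3338 × 0.2790 = -0.1367.
cos φ cos δ sin H_s = 0.9426 × 0.9603 × 0.9947 = 0.9004.
Q̄ = (1367/π) × (-0.1367 + 0.9004) = 435.13 × 0.7637 = 332.31 W/m².

332 W/m²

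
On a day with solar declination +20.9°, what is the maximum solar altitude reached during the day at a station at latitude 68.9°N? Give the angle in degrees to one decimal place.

At local solar noon the hour angle is zero, so the elevation is 90° − |φ − δ| = 90° − |68.9° − (20.9°)| = 90° − 48.0° = 42.0°.

42.0°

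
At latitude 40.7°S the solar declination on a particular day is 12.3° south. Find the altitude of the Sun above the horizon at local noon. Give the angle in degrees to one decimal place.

At local solar noon the hour angle is zero, so the elevation is 90° − |φ − δ| = 90° − |-40.7° − (-12.3°)| = 90° − 28.4° = 61.6°.

61.6°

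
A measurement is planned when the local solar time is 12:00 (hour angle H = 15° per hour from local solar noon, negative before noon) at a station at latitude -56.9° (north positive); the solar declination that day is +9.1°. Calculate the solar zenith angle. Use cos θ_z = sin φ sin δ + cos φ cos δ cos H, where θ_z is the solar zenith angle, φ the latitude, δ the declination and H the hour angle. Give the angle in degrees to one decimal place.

Hour angle H = 15° × (12 − 12) = 0.00°.
cos θ_z = sin φ sin δ + cos φ cos δ cos H = (-0.8377)(0.1582) + (0.5461)(0.9874)(1.0000) = 0.4067.
θ_z = arccos(0.4067) = 66.00°.

66.0°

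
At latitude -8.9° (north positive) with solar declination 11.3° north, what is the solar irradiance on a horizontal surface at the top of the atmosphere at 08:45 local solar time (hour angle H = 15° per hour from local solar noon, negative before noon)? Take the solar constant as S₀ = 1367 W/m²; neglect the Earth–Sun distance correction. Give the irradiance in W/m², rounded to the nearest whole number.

Hour angle H = 15° × (8.75 − 12) = -48.75°.
With φ = -8.9°, δ = 11.3°, H = -48.75°: sin φ sin δ = -0.0303, cos φ cos δ cos H = 0.6388, so cos θ_z = 0.6085.
Top-of-atmosphere irradiance = S₀ cos θ_z = 1367 × 0.6085 = 831.82 W/m².

832 W/m²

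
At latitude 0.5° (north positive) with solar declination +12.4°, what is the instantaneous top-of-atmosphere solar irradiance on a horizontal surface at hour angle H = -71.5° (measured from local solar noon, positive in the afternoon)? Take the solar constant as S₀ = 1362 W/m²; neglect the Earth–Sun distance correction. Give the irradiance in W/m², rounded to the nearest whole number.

cos θ_z = sin φ sin δ + cos φ cos δ cos H = (0.0087)(0.2147) + (1.0000)(0.9767)(0.3173) = 0.3118.
Top-of-atmosphere irradiance = S₀ cos θ_z = 1362 × 0.3118 = 424.67 W/m².

425 W/m²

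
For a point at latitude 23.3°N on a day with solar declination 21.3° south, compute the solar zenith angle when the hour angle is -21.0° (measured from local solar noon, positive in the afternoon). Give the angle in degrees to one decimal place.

cos θ_z = sin(23.3°) sin(-21.3°) + cos(23.3°) cos(-21.3°) cos(-21.00°) = -0.1437 + 0.7989 = 0.6552.
θ_z = arccos(0.6552) = 49.07°.

49.1°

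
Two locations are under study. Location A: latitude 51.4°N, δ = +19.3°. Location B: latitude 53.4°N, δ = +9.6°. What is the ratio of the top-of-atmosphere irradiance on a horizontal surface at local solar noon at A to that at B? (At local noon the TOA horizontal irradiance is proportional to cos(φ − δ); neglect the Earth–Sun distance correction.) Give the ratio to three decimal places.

1.174

A: cos θ_z = cos(51.4° − (19.3°)) = 0.8471.
B: cos θ_z = cos(53.4° − (9.6°)) = 0.7218.
Ratio A/B = 0.8471 / 0.7218 = 1.1736.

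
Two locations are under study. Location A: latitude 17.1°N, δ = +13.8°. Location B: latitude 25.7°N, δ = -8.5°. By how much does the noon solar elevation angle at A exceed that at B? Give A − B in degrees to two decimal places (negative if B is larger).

A: 90° − |17.1 − (13.8)| = 86.70°.
B: 90° − |25.7 − (-8.5)| = 55.80°.
A − B = 86.70 − 55.80 = 30.90°.

+30.90°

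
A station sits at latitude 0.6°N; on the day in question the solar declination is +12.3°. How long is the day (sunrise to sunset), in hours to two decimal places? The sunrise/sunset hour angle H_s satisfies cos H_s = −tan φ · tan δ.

12.02 hours

cos H_s = −tan(0.6°) · tan(12.3°) = -0.0023, so H_s = arccos(-0.0023) = 90.13°.
Day length = 2 H_s / 15° h⁻¹ = 180.26° / 15 = 12.017 h.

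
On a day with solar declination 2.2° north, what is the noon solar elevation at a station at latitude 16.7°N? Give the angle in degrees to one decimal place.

At local solar noon the hour angle is zero, so the elevation is 90° − |φ − δ| = 90° − |16.7° − (2.2°)| = 90° − 14.5° = 75.5°.

75.5°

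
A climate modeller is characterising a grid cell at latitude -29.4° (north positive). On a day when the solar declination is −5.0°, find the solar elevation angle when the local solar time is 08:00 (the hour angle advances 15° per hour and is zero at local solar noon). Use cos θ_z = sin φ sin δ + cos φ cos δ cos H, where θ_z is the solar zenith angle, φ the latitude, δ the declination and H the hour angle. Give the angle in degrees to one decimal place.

Hour angle H = 15° × (8 − 12) = -60.00°.
cos θ_z = sin φ sin δ + cos φ cos δ cos H = (-0.4909)(-0.0872) + (0.8712)(0.9962)(0.5000) = 0.4768.
θ_z = arccos(0.4768) = 61.52°, so the elevation is 90° − 61.52° = 28.48°.

28.5°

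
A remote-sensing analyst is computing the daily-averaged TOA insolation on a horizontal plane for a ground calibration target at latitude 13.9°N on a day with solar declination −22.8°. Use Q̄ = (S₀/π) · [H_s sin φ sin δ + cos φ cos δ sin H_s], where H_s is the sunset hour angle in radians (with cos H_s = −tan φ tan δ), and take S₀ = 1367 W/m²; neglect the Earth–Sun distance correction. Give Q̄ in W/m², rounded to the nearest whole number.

328 W/m²

cos H_s = −tan(13.9°) · tan(-22.8°) = 0.1040, so H_s = arccos(0.1040) = 84.03°. In radians, H_s = 1.4666.
H_s sin φ sin δ = 1.4666 × 0.2402 × -0.3875 = -0.1365.
cos φ cos δ sin H_s = 0.9707 × 0.9219 × 0.9946 = 0.8901.
Q̄ = (1367/π) × (-0.1365 + 0.8901) = 435.13 × 0.7536 = 327.91 W/m².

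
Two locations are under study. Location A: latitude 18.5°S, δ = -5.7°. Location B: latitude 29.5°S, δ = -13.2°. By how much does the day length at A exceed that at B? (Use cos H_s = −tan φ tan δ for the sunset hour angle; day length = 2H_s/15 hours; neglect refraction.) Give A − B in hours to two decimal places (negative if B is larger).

-0.76 h

A: H_s = arccos(−tan -18.5° · tan -5.7°) = 91.91°, so 2H_s/15 = 12.2547 h.
B: H_s = arccos(−tan -29.5° · tan -13.2°) = 97.63°, so 2H_s/15 = 13.0173 h.
A − B = 12.2547 − 13.0173 = -0.7626 h.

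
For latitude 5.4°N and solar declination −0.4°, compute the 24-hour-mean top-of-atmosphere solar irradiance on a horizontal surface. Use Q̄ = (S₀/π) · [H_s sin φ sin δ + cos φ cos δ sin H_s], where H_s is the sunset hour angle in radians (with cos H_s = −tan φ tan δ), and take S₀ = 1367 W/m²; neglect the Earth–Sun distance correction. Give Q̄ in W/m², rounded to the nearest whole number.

The sunset hour angle satisfies cos H_s = −tan φ tan δ = 0.0007, giving H_s = 89.96°. In radians, H_s = 1.5701.
H_s sin φ sin δ = 1.5701 × 0.0941 × -0.0070 = -0.0010.
cos φ cos δ sin H_s = 0.9956 × 1.0000 × 1.0000 = 0.9956.
Q̄ = (1367/π) × (-0.0010 + 0.9956) = 435.13 × 0.9946 = 432.78 W/m².

433 W/m²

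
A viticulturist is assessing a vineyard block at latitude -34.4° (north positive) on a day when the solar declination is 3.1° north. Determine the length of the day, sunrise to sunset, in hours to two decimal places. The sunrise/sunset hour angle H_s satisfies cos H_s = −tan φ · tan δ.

−tan φ tan δ = −(-0.6847)(0.0542) = 0.0371; H_s = arccos(0.0371) = 87.87°.
Day length = 2 H_s / 15° h⁻¹ = 175.74° / 15 = 11.716 h.

11.72 hours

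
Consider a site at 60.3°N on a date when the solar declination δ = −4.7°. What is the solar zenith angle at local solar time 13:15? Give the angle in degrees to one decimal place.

Hour angle H = 15° × (13.25 − 12) = 18.75°.
cos θ_z = sin φ sin δ + cos φ cos δ cos H = (0.8686)(-0.0819) + (0.4955)(0.9966)(0.9469) = 0.3965.
θ_z = arccos(0.3965) = 66.64°.

66.6°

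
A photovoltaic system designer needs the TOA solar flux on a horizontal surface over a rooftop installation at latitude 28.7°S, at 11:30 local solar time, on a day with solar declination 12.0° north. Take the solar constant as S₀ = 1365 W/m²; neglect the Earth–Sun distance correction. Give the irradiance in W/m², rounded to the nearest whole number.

Hour angle H = 15° × (11.5 − 12) = -7.50°.
cos θ_z = sin(-28.7°) sin(12.0°) + cos(-28.7°) cos(12.0°) cos(-7.50°) = -0.0998 + 0.8506 = 0.7508.
Top-of-atmosphere irradiance = S₀ cos θ_z = 1365 × 0.7508 = 1024.84 W/m².

1025 W/m²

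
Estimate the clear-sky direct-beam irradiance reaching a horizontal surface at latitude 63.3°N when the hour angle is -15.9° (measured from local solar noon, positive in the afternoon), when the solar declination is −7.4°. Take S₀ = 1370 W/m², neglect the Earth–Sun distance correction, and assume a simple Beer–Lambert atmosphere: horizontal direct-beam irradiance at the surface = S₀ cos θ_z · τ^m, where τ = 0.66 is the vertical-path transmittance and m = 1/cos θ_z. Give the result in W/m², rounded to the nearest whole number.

114 W/m²

cos θ_z = sin(63.3°) sin(-7.4°) + cos(63.3°) cos(-7.4°) cos(-15.90°) = -0.1151 + 0.4285 = 0.3134.
Air mass m = 1/cos θ_z = 1/0.3134 = 3.191; τ^m = 0.66^3.191 = 0.2656.
Surface direct beam = 1370 × 0.3134 × 0.2656 = 114.04 W/m².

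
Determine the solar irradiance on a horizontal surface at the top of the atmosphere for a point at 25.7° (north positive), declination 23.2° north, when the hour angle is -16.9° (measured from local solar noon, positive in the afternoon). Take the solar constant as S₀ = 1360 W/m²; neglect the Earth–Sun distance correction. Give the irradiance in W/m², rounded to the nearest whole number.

1310 W/m²

cos θ_z = sin(25.7°) sin(23.2°) + cos(25.7°) cos(23.2°) cos(-16.90°) = 0.1708 + 0.7924 = 0.9632.
Top-of-atmosphere irradiance = S₀ cos θ_z = 1360 × 0.9632 = 1309.95 W/m².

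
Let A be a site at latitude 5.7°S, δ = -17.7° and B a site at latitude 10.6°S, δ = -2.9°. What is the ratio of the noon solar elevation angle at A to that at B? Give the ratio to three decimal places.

0.948

A: 90° − |-5.7 − (-17.7)| = 78.00°.
B: 90° − |-10.6 − (-2.9)| = 82.30°.
Ratio A/B = 78.0000 / 82.3000 = 0.9478.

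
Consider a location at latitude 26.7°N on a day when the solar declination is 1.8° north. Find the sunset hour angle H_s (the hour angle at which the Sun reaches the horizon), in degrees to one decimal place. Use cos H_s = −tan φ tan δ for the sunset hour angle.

The sunset hour angle satisfies cos H_s = −tan φ tan δ = -0.0158, giving H_s = 90.91°.

90.9°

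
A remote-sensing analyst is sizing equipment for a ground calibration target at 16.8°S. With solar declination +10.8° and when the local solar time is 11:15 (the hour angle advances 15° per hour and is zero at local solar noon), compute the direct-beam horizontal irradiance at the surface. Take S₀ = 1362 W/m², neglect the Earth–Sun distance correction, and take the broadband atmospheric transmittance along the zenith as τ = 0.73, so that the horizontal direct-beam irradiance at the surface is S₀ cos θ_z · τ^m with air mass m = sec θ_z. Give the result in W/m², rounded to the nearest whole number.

Hour angle H = 15° × (11.25 − 12) = -11.25°.
cos θ_z = sin(-16.8°) sin(10.8°) + cos(-16.8°) cos(10.8°) cos(-11.25°) = -0.0542 + 0.9223 = 0.8681.
Air mass m = 1/cos θ_z = 1/0.8681 = 1.152; τ^m = 0.73^1.152 = 0.6959.
Surface direct beam = 1362 × 0.8681 × 0.6959 = 822.80 W/m².

823 W/m²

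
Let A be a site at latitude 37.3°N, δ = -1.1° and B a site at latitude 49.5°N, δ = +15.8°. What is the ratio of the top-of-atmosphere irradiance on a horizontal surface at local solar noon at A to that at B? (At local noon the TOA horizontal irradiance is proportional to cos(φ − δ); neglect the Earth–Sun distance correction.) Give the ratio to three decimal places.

0.942

A: cos θ_z = cos(37.3° − (-1.1°)) = 0.7837.
B: cos θ_z = cos(49.5° − (15.8°)) = 0.8320.
Ratio A/B = 0.7837 / 0.8320 = 0.9419.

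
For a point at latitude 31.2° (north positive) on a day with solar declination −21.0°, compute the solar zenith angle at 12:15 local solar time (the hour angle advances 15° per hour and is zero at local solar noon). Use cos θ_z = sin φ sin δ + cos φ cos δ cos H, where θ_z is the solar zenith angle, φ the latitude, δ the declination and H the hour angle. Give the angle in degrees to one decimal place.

52.3°

Hour angle H = 15° × (12.25 − 12) = 3.75°.
cos θ_z = sin(31.2°) sin(-21.0°) + cos(31.2°) cos(-21.0°) cos(3.75°) = -0.1856 + 0.7968 = 0.6112.
θ_z = arccos(0.6112) = 52.32°.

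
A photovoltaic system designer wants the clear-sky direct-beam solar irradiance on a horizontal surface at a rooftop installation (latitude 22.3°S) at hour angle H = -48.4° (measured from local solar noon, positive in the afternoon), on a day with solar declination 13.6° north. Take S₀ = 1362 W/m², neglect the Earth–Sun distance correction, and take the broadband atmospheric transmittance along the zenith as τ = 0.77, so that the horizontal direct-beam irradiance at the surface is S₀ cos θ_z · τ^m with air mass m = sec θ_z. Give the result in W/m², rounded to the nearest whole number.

cos θ_z = sin(-22.3°) sin(13.6°) + cos(-22.3°) cos(13.6°) cos(-48.40°) = -0.0892 + 0.5970 = 0.5078.
Air mass m = 1/cos θ_z = 1/0.5078 = 1.969; τ^m = 0.77^1.969 = 0.5977.
Surface direct beam = 1362 × 0.5078 × 0.5977 = 413.38 W/m².

413 W/m²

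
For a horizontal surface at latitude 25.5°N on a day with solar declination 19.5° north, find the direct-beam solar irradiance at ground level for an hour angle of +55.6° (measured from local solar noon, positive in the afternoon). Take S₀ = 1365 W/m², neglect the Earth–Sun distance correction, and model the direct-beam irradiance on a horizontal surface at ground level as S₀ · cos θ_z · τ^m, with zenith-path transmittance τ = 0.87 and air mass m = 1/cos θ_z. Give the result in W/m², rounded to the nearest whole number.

With φ = 25.5°, δ = 19.5°, H = 55.60°: sin φ sin δ = 0.1437, cos φ cos δ cos H = 0.4807, so cos θ_z = 0.6244.
Air mass m = 1/cos θ_z = 1/0.6244 = 1.602; τ^m = 0.87^1.602 = 0.8000.
Surface direct beam = 1365 × 0.6244 × 0.8000 = 681.84 W/m².

682 W/m²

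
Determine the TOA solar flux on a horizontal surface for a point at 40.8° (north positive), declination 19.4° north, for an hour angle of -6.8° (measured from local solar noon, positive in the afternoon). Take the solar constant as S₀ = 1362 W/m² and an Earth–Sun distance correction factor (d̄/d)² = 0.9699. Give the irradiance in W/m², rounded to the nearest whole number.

cos θ_z = sin φ sin δ + cos φ cos δ cos H = (0.6534)(0.3322) + (0.7570)(0.9432)(0.9930) = 0.9261.
Top-of-atmosphere irradiance = S₀ (d̄/d)² cos θ_z = 1362 × 0.9699 × 0.9261 = 1223.38 W/m².

1223 W/m²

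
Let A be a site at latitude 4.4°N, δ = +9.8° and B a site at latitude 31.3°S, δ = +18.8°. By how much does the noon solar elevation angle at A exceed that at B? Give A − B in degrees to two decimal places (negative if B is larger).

A: 90° − |4.4 − (9.8)| = 84.60°.
B: 90° − |-31.3 − (18.8)| = 39.90°.
A − B = 84.60 − 39.90 = 44.70°.

+44.70°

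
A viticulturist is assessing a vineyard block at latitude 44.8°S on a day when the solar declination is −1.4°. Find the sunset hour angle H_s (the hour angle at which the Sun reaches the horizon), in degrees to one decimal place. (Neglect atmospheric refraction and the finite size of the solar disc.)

91.4°

cos H_s = −tan(-44.8°) · tan(-1.4°) = -0.0243, so H_s = arccos(-0.0243) = 91.39°.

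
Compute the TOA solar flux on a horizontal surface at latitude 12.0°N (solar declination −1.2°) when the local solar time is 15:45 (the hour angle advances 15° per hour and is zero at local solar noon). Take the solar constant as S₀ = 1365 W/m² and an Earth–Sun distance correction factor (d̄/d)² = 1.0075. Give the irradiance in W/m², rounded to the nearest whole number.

741 W/m²

Hour angle H = 15° × (15.75 − 12) = 56.25°.
cos θ_z = sin φ sin δ + cos φ cos δ cos H = (0.2079)(-0.0209) + (0.9781)(0.9998)(0.5556) = 0.5390.
Top-of-atmosphere irradiance = S₀ (d̄/d)² cos θ_z = 1365 × 1.0075 × 0.5390 = 741.25 W/m².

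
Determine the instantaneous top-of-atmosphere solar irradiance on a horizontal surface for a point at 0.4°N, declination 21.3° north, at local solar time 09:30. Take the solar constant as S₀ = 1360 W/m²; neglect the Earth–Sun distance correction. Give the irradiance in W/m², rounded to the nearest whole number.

1009 W/m²

Hour angle H = 15° × (9.5 − 12) = -37.50°.
With φ = 0.4°, δ = 21.3°, H = -37.50°: sin φ sin δ = 0.0025, cos φ cos δ cos H = 0.7391, so cos θ_z = 0.7416.
Top-of-atmosphere irradiance = S₀ cos θ_z = 1360 × 0.7416 = 1008.58 W/m².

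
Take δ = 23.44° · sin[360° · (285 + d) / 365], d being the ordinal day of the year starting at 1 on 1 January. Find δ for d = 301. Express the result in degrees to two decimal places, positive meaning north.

-14.42°

360 × (285 + 301) / 365 = 577.973°; sin(577.973°) = -0.6153.
δ = 23.44 × -0.6153 = -14.423° ≈ -14.42°.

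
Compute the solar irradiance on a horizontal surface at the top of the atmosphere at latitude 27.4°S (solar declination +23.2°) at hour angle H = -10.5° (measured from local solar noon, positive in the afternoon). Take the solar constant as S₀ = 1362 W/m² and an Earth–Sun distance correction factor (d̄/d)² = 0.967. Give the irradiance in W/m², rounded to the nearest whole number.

818 W/m²

cos θ_z = sin(-27.4°) sin(23.2°) + cos(-27.4°) cos(23.2°) cos(-10.50°) = -0.1813 + 0.8024 = 0.6211.
Top-of-atmosphere irradiance = S₀ (d̄/d)² cos θ_z = 1362 × 0.967 × 0.6211 = 818.02 W/m².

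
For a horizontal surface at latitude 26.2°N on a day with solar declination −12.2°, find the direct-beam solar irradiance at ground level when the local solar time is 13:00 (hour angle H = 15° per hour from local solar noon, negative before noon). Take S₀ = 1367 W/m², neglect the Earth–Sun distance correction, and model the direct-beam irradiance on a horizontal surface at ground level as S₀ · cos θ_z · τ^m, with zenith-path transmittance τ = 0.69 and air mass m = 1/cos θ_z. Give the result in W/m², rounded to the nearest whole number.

630 W/m²

Hour angle H = 15° × (13 − 12) = 15.00°.
cos θ_z = sin φ sin δ + cos φ cos δ cos H = (0.4415)(-0.2113) + (0.8973)(0.9774)(0.9659) = 0.7538.
Air mass m = 1/cos θ_z = 1/0.7538 = 1.327; τ^m = 0.69^1.327 = 0.6112.
Surface direct beam = 1367 × 0.7538 × 0.6112 = 629.81 W/m².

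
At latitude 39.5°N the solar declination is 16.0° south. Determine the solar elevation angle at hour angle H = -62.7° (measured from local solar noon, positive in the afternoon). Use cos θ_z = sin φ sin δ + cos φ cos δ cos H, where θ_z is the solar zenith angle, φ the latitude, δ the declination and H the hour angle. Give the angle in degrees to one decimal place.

9.5°

cos θ_z = sin(39.5°) sin(-16.0°) + cos(39.5°) cos(-16.0°) cos(-62.70°) = -0.1753 + 0.3402 = 0.1649.
θ_z = arccos(0.1649) = 80.51°, so the elevation is 90° − 80.51° = 9.49°.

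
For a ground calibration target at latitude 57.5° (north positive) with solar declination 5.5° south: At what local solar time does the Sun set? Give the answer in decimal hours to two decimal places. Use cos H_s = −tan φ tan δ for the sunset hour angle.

−tan φ tan δ = −(1.5697)(-0.0963) = 0.1512; H_s = arccos(0.1512) = 81.30°.
Sunset is at 12 + H_s/15 = 12 + 5.420 = 17.420 h local solar time.

17.42 h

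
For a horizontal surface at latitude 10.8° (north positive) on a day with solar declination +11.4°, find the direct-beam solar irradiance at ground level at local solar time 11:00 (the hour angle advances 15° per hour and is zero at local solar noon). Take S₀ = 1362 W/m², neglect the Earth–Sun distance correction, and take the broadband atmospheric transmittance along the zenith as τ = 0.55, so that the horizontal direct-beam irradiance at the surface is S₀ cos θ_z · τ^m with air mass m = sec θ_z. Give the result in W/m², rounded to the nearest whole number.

Hour angle H = 15° × (11 − 12) = -15.00°.
cos θ_z = sin(10.8°) sin(11.4°) + cos(10.8°) cos(11.4°) cos(-15.00°) = 0.0370 + 0.9301 = 0.9671.
Air mass m = 1/cos θ_z = 1/0.9671 = 1.034; τ^m = 0.55^1.034 = 0.5389.
Surface direct beam = 1362 × 0.9671 × 0.5389 = 709.83 W/m².

710 W/m²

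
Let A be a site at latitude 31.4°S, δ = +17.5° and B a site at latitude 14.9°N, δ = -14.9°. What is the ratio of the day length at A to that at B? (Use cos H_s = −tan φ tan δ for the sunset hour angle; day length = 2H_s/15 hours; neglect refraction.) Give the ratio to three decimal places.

0.918

A: H_s = arccos(−tan -31.4° · tan 17.5°) = 78.90°, so 2H_s/15 = 10.5200 h.
B: H_s = arccos(−tan 14.9° · tan -14.9°) = 85.94°, so 2H_s/15 = 11.4587 h.
Ratio A/B = 10.5200 / 11.4587 = 0.9181.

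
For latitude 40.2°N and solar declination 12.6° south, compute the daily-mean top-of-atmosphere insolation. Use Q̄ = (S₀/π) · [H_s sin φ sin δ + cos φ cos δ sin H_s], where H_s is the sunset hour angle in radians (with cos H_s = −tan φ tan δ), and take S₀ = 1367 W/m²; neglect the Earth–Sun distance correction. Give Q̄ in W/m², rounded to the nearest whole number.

−tan φ tan δ = −(0.8451)(-0.2235) = 0.1889; H_s = arccos(0.1889) = 79.11°. In radians, H_s = 1.3807.
H_s sin φ sin δ = 1.3807 × 0.6455 × -0.2181 = -0.1944.
cos φ cos δ sin H_s = 0.7638 × 0.9759 × 0.9820 = 0.7320.
Q̄ = (1367/π) × (-0.1944 + 0.7320) = 435.13 × 0.5376 = 233.93 W/m².

234 W/m²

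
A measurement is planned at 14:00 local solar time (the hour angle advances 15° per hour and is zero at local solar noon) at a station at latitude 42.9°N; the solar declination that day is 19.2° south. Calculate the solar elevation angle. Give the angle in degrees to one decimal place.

Hour angle H = 15° × (14 − 12) = 30.00°.
cos θ_z = sin φ sin δ + cos φ cos δ cos H = (0.6807)(-0.3289) + (0.7325)(0.9444)(0.8660) = 0.3752.
θ_z = arccos(0.3752) = 67.96°, so the elevation is 90° − 67.96° = 22.04°.

22.0°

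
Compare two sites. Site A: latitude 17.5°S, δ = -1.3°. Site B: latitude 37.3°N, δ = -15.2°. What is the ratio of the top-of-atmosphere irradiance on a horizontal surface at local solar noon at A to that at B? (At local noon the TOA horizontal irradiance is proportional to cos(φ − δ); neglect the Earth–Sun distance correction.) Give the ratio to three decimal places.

1.577

A: cos θ_z = cos(-17.5° − (-1.3°)) = 0.9603.
B: cos θ_z = cos(37.3° − (-15.2°)) = 0.6088.
Ratio A/B = 0.9603 / 0.6088 = 1.5774.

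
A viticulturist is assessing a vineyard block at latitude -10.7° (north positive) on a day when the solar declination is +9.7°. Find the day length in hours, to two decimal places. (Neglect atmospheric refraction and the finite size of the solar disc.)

11.75 hours

The sunset hour angle satisfies cos H_s = −tan φ tan δ = 0.0323, giving H_s = 88.15°.
Day length = 2 H_s / 15° h⁻¹ = 176.30° / 15 = 11.753 h.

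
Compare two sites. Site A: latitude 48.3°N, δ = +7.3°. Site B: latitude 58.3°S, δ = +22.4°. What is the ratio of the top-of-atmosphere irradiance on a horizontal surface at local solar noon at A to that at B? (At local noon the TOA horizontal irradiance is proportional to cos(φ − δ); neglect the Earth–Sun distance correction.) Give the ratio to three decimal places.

4.670

A: cos θ_z = cos(48.3° − (7.3°)) = 0.7547.
B: cos θ_z = cos(-58.3° − (22.4°)) = 0.1616.
Ratio A/B = 0.7547 / 0.1616 = 4.6702.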